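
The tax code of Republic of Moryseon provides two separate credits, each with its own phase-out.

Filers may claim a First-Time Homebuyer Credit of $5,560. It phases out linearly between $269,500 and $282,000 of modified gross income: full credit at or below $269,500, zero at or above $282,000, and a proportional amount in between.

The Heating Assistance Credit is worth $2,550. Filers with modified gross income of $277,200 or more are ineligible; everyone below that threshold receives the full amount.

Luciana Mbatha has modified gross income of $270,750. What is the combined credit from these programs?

First-Time Homebuyer Credit: $270,750 is $1,250 into a $12,500 phase-out range, leaving 11,250/12,500 of the credit: $5,560 × 11,250/12,500 = $5,004.
Heating Assistance Credit: $270,750 is below the $277,200 cutoff, so the full $2,550 applies.
Total: $5,004 + $2,550 = $7,554.

$7,554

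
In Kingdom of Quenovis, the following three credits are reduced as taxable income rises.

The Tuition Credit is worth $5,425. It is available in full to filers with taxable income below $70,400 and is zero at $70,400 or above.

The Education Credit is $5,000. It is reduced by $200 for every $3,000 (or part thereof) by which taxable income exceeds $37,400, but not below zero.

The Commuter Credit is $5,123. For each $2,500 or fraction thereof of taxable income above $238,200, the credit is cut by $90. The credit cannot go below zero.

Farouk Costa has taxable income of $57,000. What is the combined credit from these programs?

Tuition Credit: $57,000 is below the $70,400 cutoff, so the full $5,425 applies.
Education Credit: income exceeds $37,400 by $19,600, which is 7 full-or-partial $3,000 increments; reduction = 7 × $200 = $1,400, leaving $3,600.
Commuter Credit: $57,000 is at or below the $238,200 threshold, so the full $5,123 applies.
Total: $5,425 + $3,600 + $5,123 = $14,148.

$14,148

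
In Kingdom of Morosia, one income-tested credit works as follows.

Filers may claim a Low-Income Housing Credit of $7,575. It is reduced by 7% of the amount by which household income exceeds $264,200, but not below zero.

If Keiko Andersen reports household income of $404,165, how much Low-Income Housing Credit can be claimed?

Low-Income Housing Credit: 7% of the $139,965 excess over $264,200 is $9,797.55 ≥ base, so the credit is $0.

$0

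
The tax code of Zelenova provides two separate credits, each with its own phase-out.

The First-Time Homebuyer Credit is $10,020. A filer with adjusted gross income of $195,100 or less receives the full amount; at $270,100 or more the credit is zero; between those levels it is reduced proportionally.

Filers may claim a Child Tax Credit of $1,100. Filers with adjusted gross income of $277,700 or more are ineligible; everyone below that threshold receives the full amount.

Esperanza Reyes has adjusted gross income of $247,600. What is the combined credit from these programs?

$4,106

First-Time Homebuyer Credit: $247,600 is $52,500 into a $75,000 phase-out range, leaving 22,500/75,000 of the credit: $10,020 × 22,500/75,000 = $3,006.
Child Tax Credit: $247,600 is below the $277,700 cutoff, so the full $1,100 applies.
Total: $3,006 + $1,100 = $4,106.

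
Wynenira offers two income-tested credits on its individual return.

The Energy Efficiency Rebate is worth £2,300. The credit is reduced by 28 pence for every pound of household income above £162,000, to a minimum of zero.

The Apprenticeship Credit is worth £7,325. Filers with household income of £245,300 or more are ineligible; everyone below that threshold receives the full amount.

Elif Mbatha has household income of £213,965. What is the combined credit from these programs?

Energy Efficiency Rebate: 28% of the £51,965 excess over £162,000 is £14,550.20 ≥ base, so the credit is £0.
Apprenticeship Credit: £213,965 is below the £245,300 cutoff, so the full £7,325 applies.
Total: £0 + £7,325 = £7,325.

£7,325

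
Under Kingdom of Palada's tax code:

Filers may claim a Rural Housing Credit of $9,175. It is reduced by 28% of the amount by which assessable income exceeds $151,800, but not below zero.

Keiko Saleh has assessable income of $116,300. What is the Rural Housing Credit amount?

Rural Housing Credit: $116,300 is at or below the $151,800 threshold, so the full $9,175 applies.

$9,175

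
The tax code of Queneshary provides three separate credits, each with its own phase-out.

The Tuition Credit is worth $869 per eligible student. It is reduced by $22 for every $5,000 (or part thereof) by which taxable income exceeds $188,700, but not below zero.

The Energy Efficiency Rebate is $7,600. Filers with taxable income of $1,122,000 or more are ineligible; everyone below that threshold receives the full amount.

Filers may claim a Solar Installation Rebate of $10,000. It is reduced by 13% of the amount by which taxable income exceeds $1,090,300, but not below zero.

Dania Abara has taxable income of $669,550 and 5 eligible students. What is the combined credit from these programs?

Tuition Credit: base = 5 × $869 = $4,345. income exceeds $188,700 by $480,850, which is 97 full-or-partial $5,000 increments; reduction = 97 × $22 = $2,134, leaving $2,211.
Energy Efficiency Rebate: $669,550 is below the $1,122,000 cutoff, so the full $7,600 applies.
Solar Installation Rebate: $669,550 is at or below the $1,090,300 threshold, so the full $10,000 applies.
Total: $2,211 + $7,600 + $10,000 = $19,811.

$19,811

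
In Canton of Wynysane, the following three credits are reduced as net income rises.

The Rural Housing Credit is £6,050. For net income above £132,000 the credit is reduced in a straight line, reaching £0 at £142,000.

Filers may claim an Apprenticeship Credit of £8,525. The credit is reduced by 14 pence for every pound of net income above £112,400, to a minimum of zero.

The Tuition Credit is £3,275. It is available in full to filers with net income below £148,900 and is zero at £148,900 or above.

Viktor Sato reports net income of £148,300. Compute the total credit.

Rural Housing Credit: £148,300 is at or above £142,000, so the credit is £0.
Apprenticeship Credit: 14% of the £35,900 excess over £112,400 is £5,026; credit = £8,525 − £5,026 = £3,499.
Tuition Credit: £148,300 is below the £148,900 cutoff, so the full £3,275 applies.
Total: £0 + £3,499 + £3,275 = £6,774.

£6,774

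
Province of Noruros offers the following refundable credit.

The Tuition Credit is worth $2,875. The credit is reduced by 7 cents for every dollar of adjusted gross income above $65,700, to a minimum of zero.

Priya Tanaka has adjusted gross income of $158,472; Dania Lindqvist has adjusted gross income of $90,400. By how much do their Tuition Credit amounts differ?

Priya ($158,472): Tuition Credit: 7% of the $92,772 excess over $65,700 is $6,494.04 ≥ base, so the credit is $0.
Dania ($90,400): Tuition Credit: 7% of the $24,700 excess over $65,700 is $1,729; credit = $2,875 − $1,729 = $1,146.
Difference: |$0 − $1,146| = $1,146.

$1,146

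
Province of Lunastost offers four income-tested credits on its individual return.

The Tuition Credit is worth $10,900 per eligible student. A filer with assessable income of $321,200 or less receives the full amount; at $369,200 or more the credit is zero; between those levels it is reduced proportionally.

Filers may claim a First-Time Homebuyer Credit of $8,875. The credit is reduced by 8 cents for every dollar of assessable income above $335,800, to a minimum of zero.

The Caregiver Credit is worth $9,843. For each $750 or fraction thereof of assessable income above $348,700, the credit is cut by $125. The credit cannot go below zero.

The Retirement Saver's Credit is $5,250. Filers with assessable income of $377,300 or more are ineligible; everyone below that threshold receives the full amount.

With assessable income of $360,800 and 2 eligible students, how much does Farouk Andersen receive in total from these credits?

$23,658

Tuition Credit: base = 2 × $10,900 = $21,800. $360,800 is $39,600 into a $48,000 phase-out range, leaving 8,400/48,000 of the credit: $21,800 × 8,400/48,000 = $3,815.
First-Time Homebuyer Credit: 8% of the $25,000 excess over $335,800 is $2,000; credit = $8,875 − $2,000 = $6,875.
Caregiver Credit: income exceeds $348,700 by $12,100, which is 17 full-or-partial $750 increments; reduction = 17 × $125 = $2,125, leaving $7,718.
Retirement Saver's Credit: $360,800 is below the $377,300 cutoff, so the full $5,250 applies.
Total: $3,815 + $6,875 + $7,718 + $5,250 = $23,658.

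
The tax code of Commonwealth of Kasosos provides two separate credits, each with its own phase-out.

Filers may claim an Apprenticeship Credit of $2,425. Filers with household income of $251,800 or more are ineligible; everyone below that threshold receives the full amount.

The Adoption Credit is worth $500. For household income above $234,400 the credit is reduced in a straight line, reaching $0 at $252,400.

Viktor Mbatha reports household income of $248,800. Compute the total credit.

Apprenticeship Credit: $248,800 is below the $251,800 cutoff, so the full $2,425 applies.
Adoption Credit: $248,800 is $14,400 into a $18,000 phase-out range, leaving 3,600/18,000 of the credit: $500 × 3,600/18,000 = $100.
Total: $2,425 + $100 = $2,525.

$2,525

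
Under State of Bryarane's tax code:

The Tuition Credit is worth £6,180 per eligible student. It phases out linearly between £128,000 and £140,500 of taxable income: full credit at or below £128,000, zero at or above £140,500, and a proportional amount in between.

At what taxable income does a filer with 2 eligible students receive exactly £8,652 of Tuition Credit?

Full credit = 2 × £6,180 = £12,360.
£8,652 is 8,652/12,360 of the full £12,360, so 3,708/12,360 of the £12,500 range has been used: income = £128,000 + £12,500 × 3,708/12,360 = £131,750.

£131,750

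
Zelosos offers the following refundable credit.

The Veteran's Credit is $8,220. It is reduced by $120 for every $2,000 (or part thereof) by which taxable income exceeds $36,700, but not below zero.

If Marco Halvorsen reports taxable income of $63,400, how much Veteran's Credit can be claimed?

Veteran's Credit: income exceeds $36,700 by $26,700, which is 14 full-or-partial $2,000 increments; reduction = 14 × $120 = $1,680, leaving $6,540.

$6,540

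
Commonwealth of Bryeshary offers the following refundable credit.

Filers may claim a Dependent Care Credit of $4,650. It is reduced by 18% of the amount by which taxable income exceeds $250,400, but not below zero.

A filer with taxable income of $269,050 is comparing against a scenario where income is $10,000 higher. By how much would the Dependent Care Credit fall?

$1,293

At $269,050 — 18% of the $18,650 excess over $250,400 is $3,357; credit = $4,650 − $3,357 = $1,293.
At $279,050 — 18% of the $28,650 excess over $250,400 is $5,157 ≥ base, so the credit is $0.
Lost: $1,293 − $0 = $1,293.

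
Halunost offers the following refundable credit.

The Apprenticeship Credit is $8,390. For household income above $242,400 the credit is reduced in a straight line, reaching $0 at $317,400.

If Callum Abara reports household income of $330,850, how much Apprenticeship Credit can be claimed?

Apprenticeship Credit: $330,850 is at or above $317,400, so the credit is $0.

$0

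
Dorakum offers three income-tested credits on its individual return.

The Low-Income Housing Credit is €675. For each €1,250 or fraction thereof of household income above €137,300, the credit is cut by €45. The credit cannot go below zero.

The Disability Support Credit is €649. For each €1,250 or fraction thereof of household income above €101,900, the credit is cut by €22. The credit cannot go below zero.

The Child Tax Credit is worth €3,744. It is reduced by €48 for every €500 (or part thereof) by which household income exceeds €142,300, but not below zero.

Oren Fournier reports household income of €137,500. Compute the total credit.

€4,385

Low-Income Housing Credit: income exceeds €137,300 by €200, which is 1 full-or-partial €1,250 increment; reduction = 1 × €45 = €45, leaving €630.
Disability Support Credit: income exceeds €101,900 by €35,600, which is 29 full-or-partial €1,250 increments; reduction = 29 × €22 = €638, leaving €11.
Child Tax Credit: €137,500 is at or below the €142,300 threshold, so the full €3,744 applies.
Total: €630 + €11 + €3,744 = €4,385.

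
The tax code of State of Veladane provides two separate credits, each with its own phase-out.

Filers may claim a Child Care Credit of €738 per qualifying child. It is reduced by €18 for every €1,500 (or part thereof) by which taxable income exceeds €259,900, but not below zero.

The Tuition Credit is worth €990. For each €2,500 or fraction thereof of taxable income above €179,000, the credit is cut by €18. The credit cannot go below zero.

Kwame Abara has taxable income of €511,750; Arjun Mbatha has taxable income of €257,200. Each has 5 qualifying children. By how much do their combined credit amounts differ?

€3,438

Kwame (€511,750): Child Care Credit: base = 5 × €738 = €3,690. income exceeds €259,900 by €251,850, which is 168 full-or-partial €1,500 increments; reduction = 168 × €18 = €3,024, leaving €666. Tuition Credit: income exceeds €179,000 by €332,750 → 134 increments × €18 = €2,412 ≥ base, so the credit is €0. total €666 + €0 = €666
Arjun (€257,200): Child Care Credit: base = 5 × €738 = €3,690. €257,200 is at or below the €259,900 threshold, so the full €3,690 applies. Tuition Credit: income exceeds €179,000 by €78,200, which is 32 full-or-partial €2,500 increments; reduction = 32 × €18 = €576, leaving €414. total €3,690 + €414 = €4,104
Difference: |€666 − €4,104| = €3,438.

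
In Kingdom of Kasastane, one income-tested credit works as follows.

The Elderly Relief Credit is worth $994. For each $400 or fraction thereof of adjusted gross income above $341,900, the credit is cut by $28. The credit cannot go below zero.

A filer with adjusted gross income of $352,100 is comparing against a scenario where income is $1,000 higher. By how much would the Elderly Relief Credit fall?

$56

At $352,100 — income exceeds $341,900 by $10,200, which is 26 full-or-partial $400 increments; reduction = 26 × $28 = $728, leaving $266.
At $353,100 — income exceeds $341,900 by $11,200, which is 28 full-or-partial $400 increments; reduction = 28 × $28 = $784, leaving $210.
Lost: $266 − $210 = $56.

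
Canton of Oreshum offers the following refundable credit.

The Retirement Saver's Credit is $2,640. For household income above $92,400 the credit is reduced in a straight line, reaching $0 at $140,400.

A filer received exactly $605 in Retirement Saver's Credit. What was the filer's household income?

$129,400

$605 is 605/2,640 of the full $2,640, so 2,035/2,640 of the $48,000 range has been used: income = $92,400 + $48,000 × 2,035/2,640 = $129,400.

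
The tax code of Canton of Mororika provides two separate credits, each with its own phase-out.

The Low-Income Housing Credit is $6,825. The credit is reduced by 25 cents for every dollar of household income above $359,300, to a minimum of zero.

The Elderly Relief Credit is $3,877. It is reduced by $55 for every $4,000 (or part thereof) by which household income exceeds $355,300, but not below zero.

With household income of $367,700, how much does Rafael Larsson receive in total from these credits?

$8,382

Low-Income Housing Credit: 25% of the $8,400 excess over $359,300 is $2,100; credit = $6,825 − $2,100 = $4,725.
Elderly Relief Credit: income exceeds $355,300 by $12,400, which is 4 full-or-partial $4,000 increments; reduction = 4 × $55 = $220, leaving $3,657.
Total: $4,725 + $3,657 = $8,382.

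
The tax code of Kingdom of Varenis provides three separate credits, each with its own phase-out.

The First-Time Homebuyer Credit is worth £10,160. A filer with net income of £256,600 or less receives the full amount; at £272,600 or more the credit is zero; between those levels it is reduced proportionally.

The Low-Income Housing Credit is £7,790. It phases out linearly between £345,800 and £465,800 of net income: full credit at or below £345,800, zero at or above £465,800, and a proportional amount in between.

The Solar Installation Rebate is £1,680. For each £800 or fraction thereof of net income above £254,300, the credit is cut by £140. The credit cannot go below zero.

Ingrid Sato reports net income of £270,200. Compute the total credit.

First-Time Homebuyer Credit: £270,200 is £13,600 into a £16,000 phase-out range, leaving 2,400/16,000 of the credit: £10,160 × 2,400/16,000 = £1,524.
Low-Income Housing Credit: £270,200 is at or below the £345,800 threshold, so the full £7,790 applies.
Solar Installation Rebate: income exceeds £254,300 by £15,900 → 20 increments × £140 = £2,800 ≥ base, so the credit is £0.
Total: £1,524 + £7,790 + £0 = £9,314.

£9,314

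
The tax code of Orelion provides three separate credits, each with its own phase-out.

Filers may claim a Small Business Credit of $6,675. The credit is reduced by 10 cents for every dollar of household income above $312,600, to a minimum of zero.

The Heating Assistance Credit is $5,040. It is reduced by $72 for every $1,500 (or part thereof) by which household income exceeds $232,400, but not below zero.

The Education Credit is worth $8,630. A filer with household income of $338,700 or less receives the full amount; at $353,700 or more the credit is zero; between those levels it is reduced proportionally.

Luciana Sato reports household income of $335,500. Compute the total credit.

$13,087

Small Business Credit: 10% of the $22,900 excess over $312,600 is $2,290; credit = $6,675 − $2,290 = $4,385.
Heating Assistance Credit: income exceeds $232,400 by $103,100, which is 69 full-or-partial $1,500 increments; reduction = 69 × $72 = $4,968, leaving $72.
Education Credit: $335,500 is at or below the $338,700 threshold, so the full $8,630 applies.
Total: $4,385 + $72 + $8,630 = $13,087.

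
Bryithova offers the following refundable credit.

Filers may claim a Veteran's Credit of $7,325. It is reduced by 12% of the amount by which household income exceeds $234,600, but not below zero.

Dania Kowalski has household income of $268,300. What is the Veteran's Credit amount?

Veteran's Credit: 12% of the $33,700 excess over $234,600 is $4,044; credit = $7,325 − $4,044 = $3,281.

$3,281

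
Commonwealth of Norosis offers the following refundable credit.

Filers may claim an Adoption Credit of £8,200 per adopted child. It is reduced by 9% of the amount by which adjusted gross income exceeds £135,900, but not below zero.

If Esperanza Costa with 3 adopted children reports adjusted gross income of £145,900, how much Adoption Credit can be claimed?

£23,700

Adoption Credit: base = 3 × £8,200 = £24,600. 9% of the £10,000 excess over £135,900 is £900; credit = £24,600 − £900 = £23,700.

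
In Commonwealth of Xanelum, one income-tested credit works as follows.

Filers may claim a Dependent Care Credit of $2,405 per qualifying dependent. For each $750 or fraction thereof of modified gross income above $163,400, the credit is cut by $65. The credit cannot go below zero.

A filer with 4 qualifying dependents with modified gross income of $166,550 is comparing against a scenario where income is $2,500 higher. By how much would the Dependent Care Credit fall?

At $166,550 — base = 4 × $2,405 = $9,620. income exceeds $163,400 by $3,150, which is 5 full-or-partial $750 increments; reduction = 5 × $65 = $325, leaving $9,295.
At $169,050 — base = 4 × $2,405 = $9,620. income exceeds $163,400 by $5,650, which is 8 full-or-partial $750 increments; reduction = 8 × $65 = $520, leaving $9,100.
Lost: $9,295 − $9,100 = $195.

$195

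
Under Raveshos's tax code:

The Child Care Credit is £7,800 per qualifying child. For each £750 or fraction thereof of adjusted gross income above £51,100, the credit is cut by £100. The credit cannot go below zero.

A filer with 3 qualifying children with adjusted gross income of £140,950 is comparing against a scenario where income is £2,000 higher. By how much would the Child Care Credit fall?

At £140,950 — base = 3 × £7,800 = £23,400. income exceeds £51,100 by £89,850, which is 120 full-or-partial £750 increments; reduction = 120 × £100 = £12,000, leaving £11,400.
At £142,950 — base = 3 × £7,800 = £23,400. income exceeds £51,100 by £91,850, which is 123 full-or-partial £750 increments; reduction = 123 × £100 = £12,300, leaving £11,100.
Lost: £11,400 − £11,100 = £300.

£300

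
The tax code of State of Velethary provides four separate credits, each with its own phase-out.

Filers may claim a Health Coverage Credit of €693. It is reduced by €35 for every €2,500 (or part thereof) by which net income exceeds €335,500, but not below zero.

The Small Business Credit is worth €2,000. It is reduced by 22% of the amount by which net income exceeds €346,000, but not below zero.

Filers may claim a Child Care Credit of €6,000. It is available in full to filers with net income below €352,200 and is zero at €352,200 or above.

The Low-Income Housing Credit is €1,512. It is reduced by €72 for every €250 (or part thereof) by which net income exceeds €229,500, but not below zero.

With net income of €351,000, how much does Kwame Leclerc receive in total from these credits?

Health Coverage Credit: income exceeds €335,500 by €15,500, which is 7 full-or-partial €2,500 increments; reduction = 7 × €35 = €245, leaving €448.
Small Business Credit: 22% of the €5,000 excess over €346,000 is €1,100; credit = €2,000 − €1,100 = €900.
Child Care Credit: €351,000 is below the €352,200 cutoff, so the full €6,000 applies.
Low-Income Housing Credit: income exceeds €229,500 by €121,500 → 486 increments × €72 = €34,992 ≥ base, so the credit is €0.
Total: €448 + €900 + €6,000 + €0 = €7,348.

€7,348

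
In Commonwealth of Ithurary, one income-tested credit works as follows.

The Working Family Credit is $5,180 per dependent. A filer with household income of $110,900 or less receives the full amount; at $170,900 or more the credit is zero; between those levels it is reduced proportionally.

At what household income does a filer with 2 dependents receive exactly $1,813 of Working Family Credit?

Full credit = 2 × $5,180 = $10,360.
$1,813 is 1,813/10,360 of the full $10,360, so 8,547/10,360 of the $60,000 range has been used: income = $110,900 + $60,000 × 8,547/10,360 = $160,400.

$160,400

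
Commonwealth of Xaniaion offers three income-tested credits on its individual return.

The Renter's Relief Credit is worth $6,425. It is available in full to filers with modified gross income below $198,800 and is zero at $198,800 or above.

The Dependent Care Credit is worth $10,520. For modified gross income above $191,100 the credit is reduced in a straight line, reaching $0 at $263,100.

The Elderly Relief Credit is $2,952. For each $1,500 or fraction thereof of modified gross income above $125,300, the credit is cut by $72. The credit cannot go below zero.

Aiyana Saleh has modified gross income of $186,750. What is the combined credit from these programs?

$16,945

Renter's Relief Credit: $186,750 is below the $198,800 cutoff, so the full $6,425 applies.
Dependent Care Credit: $186,750 is at or below the $191,100 threshold, so the full $10,520 applies.
Elderly Relief Credit: income exceeds $125,300 by $61,450 → 41 increments × $72 = $2,952 ≥ base, so the credit is $0.
Total: $6,425 + $10,520 + $0 = $16,945.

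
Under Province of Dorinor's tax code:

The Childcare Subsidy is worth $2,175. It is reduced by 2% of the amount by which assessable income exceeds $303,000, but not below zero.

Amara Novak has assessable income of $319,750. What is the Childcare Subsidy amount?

Childcare Subsidy: 2% of the $16,750 excess over $303,000 is $335; credit = $2,175 − $335 = $1,840.

$1,840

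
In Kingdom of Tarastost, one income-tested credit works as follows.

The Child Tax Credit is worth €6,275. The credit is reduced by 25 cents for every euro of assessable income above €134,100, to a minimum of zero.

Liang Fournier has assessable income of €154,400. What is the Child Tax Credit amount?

€1,200

Child Tax Credit: 25% of the €20,300 excess over €134,100 is €5,075; credit = €6,275 − €5,075 = €1,200.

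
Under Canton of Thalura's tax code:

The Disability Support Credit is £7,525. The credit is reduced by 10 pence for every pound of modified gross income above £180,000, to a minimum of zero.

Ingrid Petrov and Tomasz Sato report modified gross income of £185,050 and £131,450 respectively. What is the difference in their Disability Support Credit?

Ingrid (£185,050): Disability Support Credit: 10% of the £5,050 excess over £180,000 is £505; credit = £7,525 − £505 = £7,020.
Tomasz (£131,450): Disability Support Credit: £131,450 is at or below the £180,000 threshold, so the full £7,525 applies.
Difference: |£7,020 − £7,525| = £505.

£505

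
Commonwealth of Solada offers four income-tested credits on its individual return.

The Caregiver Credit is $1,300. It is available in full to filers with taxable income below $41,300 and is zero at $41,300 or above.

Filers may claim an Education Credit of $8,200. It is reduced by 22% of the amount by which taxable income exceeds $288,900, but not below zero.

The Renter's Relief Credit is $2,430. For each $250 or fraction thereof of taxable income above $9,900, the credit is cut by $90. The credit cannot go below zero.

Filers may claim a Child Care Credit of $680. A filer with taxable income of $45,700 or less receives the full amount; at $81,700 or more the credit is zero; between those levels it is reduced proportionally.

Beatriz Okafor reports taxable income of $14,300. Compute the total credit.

Caregiver Credit: $14,300 is below the $41,300 cutoff, so the full $1,300 applies.
Education Credit: $14,300 is at or below the $288,900 threshold, so the full $8,200 applies.
Renter's Relief Credit: income exceeds $9,900 by $4,400, which is 18 full-or-partial $250 increments; reduction = 18 × $90 = $1,620, leaving $810.
Child Care Credit: $14,300 is at or below the $45,700 threshold, so the full $680 applies.
Total: $1,300 + $8,200 + $810 + $680 = $10,990.

$10,990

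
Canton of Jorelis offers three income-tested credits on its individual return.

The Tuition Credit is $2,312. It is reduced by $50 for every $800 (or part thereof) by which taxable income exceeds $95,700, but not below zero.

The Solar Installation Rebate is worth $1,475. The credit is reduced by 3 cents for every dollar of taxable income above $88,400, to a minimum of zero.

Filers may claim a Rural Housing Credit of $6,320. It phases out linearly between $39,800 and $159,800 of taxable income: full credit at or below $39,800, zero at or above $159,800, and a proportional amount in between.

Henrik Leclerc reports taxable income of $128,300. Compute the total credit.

$2,199

Tuition Credit: income exceeds $95,700 by $32,600, which is 41 full-or-partial $800 increments; reduction = 41 × $50 = $2,050, leaving $262.
Solar Installation Rebate: 3% of the $39,900 excess over $88,400 is $1,197; credit = $1,475 − $1,197 = $278.
Rural Housing Credit: $128,300 is $88,500 into a $120,000 phase-out range, leaving 31,500/120,000 of the credit: $6,320 × 31,500/120,000 = $1,659.
Total: $262 + $278 + $1,659 = $2,199.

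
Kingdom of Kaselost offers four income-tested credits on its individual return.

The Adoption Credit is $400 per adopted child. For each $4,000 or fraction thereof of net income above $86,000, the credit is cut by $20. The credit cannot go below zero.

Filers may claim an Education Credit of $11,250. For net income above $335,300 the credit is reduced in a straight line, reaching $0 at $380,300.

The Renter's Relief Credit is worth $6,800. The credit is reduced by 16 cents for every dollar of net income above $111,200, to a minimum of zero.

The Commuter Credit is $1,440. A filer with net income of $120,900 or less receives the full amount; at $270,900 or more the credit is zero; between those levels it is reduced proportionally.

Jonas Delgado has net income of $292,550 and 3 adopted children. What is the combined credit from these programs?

Adoption Credit: base = 3 × $400 = $1,200. income exceeds $86,000 by $206,550, which is 52 full-or-partial $4,000 increments; reduction = 52 × $20 = $1,040, leaving $160.
Education Credit: $292,550 is at or below the $335,300 threshold, so the full $11,250 applies.
Renter's Relief Credit: 16% of the $181,350 excess over $111,200 is $29,016 ≥ base, so the credit is $0.
Commuter Credit: $292,550 is at or above $270,900, so the credit is $0.
Total: $160 + $11,250 + $0 + $0 = $11,410.

$11,410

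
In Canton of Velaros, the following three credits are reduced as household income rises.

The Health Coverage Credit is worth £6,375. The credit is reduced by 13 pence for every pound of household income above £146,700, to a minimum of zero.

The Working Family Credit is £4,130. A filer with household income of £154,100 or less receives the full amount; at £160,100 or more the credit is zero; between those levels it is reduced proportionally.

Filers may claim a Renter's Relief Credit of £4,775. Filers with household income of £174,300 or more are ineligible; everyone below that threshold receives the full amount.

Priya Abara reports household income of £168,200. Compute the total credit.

Health Coverage Credit: 13% of the £21,500 excess over £146,700 is £2,795; credit = £6,375 − £2,795 = £3,580.
Working Family Credit: £168,200 is at or above £160,100, so the credit is £0.
Renter's Relief Credit: £168,200 is below the £174,300 cutoff, so the full £4,775 applies.
Total: £3,580 + £0 + £4,775 = £8,355.

£8,355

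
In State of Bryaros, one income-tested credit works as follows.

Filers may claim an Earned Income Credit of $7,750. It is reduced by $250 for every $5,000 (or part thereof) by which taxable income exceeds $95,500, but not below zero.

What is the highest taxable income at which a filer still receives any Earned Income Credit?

After 30 increments the reduction is 30 × $250 = $7,500, leaving $250; one more increment wipes it out. Increment 30 ends at excess 30 × $5,000 = $150,000, so the highest qualifying income is $95,500 + $150,000 = $245,500.

$245,500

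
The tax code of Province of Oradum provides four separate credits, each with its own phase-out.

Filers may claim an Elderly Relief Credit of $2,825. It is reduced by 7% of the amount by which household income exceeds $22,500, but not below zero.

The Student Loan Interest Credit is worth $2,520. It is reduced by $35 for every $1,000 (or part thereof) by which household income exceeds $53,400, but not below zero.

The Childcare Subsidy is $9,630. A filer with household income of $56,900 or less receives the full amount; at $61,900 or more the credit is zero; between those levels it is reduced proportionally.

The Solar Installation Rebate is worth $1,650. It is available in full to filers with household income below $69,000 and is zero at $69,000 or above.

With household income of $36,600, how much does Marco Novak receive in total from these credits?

$15,638

Elderly Relief Credit: 7% of the $14,100 excess over $22,500 is $987; credit = $2,825 − $987 = $1,838.
Student Loan Interest Credit: $36,600 is at or below the $53,400 threshold, so the full $2,520 applies.
Childcare Subsidy: $36,600 is at or below the $56,900 threshold, so the full $9,630 applies.
Solar Installation Rebate: $36,600 is below the $69,000 cutoff, so the full $1,650 applies.
Total: $1,838 + $2,520 + $9,630 + $1,650 = $15,638.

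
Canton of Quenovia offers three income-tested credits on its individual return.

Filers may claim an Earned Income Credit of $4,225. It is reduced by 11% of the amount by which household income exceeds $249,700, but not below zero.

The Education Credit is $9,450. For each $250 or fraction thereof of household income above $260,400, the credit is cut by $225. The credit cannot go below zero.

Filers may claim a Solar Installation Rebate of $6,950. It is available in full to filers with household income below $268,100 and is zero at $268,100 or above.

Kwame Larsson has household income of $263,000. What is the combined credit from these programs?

Earned Income Credit: 11% of the $13,300 excess over $249,700 is $1,463; credit = $4,225 − $1,463 = $2,762.
Education Credit: income exceeds $260,400 by $2,600, which is 11 full-or-partial $250 increments; reduction = 11 × $225 = $2,475, leaving $6,975.
Solar Installation Rebate: $263,000 is below the $268,100 cutoff, so the full $6,950 applies.
Total: $2,762 + $6,975 + $6,950 = $16,687.

$16,687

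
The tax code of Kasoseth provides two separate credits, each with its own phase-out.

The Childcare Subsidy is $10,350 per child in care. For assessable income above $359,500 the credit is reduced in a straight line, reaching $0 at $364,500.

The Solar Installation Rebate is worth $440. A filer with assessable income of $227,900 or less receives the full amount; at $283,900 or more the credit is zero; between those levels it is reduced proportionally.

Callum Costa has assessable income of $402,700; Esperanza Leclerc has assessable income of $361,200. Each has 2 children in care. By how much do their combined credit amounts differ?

$13,662

Callum ($402,700): Childcare Subsidy: base = 2 × $10,350 = $20,700. $402,700 is at or above $364,500, so the credit is $0. Solar Installation Rebate: $402,700 is at or above $283,900, so the credit is $0. total $0 + $0 = $0
Esperanza ($361,200): Childcare Subsidy: base = 2 × $10,350 = $20,700. $361,200 is $1,700 into a $5,000 phase-out range, leaving 3,300/5,000 of the credit: $20,700 × 3,300/5,000 = $13,662. Solar Installation Rebate: $361,200 is at or above $283,900, so the credit is $0. total $13,662 + $0 = $13,662
Difference: |$0 − $13,662| = $13,662.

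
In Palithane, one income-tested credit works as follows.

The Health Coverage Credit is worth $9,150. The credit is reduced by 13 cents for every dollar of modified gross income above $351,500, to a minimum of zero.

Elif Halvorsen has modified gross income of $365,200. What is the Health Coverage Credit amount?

$7,369

Health Coverage Credit: 13% of the $13,700 excess over $351,500 is $1,781; credit = $9,150 − $1,781 = $7,369.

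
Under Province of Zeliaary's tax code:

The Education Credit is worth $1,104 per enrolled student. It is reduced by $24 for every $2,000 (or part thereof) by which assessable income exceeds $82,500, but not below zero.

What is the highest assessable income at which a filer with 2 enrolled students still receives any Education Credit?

$264,500

Full credit = 2 × $1,104 = $2,208.
After 91 increments the reduction is 91 × $24 = $2,184, leaving $24; one more increment wipes it out. Increment 91 ends at excess 91 × $2,000 = $182,000, so the highest qualifying income is $82,500 + $182,000 = $264,500.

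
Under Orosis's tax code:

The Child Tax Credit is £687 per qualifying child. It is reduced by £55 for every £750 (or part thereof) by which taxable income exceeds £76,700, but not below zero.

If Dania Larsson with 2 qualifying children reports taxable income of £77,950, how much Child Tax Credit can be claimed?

£1,264

Child Tax Credit: base = 2 × £687 = £1,374. income exceeds £76,700 by £1,250, which is 2 full-or-partial £750 increments; reduction = 2 × £55 = £110, leaving £1,264.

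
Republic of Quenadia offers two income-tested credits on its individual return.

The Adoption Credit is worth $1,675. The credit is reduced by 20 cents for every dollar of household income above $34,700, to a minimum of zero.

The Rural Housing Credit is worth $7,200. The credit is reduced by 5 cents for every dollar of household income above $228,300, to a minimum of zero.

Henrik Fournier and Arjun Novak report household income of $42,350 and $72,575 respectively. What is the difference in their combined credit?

$145

Henrik ($42,350): Adoption Credit: 20% of the $7,650 excess over $34,700 is $1,530; credit = $1,675 − $1,530 = $145. Rural Housing Credit: $42,350 is at or below the $228,300 threshold, so the full $7,200 applies. total $145 + $7,200 = $7,345
Arjun ($72,575): Adoption Credit: 20% of the $37,875 excess over $34,700 is $7,575 ≥ base, so the credit is $0. Rural Housing Credit: $72,575 is at or below the $228,300 threshold, so the full $7,200 applies. total $0 + $7,200 = $7,200
Difference: |$7,345 − $7,200| = $145.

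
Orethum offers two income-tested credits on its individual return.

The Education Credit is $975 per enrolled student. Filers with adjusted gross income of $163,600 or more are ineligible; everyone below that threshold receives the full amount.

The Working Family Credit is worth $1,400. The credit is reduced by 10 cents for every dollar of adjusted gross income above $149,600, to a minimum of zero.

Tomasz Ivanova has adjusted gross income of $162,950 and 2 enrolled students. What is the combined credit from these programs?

$2,015

Education Credit: base = 2 × $975 = $1,950. $162,950 is below the $163,600 cutoff, so the full $1,950 applies.
Working Family Credit: 10% of the $13,350 excess over $149,600 is $1,335; credit = $1,400 − $1,335 = $65.
Total: $1,950 + $65 = $2,015.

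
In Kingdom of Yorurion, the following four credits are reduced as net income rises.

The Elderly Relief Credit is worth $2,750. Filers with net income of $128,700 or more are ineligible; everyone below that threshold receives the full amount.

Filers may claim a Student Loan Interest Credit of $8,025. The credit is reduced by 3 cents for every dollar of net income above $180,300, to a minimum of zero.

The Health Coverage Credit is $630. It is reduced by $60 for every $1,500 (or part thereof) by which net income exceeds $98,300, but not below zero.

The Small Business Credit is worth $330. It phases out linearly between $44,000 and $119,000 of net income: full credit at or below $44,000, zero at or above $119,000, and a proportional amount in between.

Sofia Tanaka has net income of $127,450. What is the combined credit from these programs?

$10,775

Elderly Relief Credit: $127,450 is below the $128,700 cutoff, so the full $2,750 applies.
Student Loan Interest Credit: $127,450 is at or below the $180,300 threshold, so the full $8,025 applies.
Health Coverage Credit: income exceeds $98,300 by $29,150 → 20 increments × $60 = $1,200 ≥ base, so the credit is $0.
Small Business Credit: $127,450 is at or above $119,000, so the credit is $0.
Total: $2,750 + $8,025 + $0 + $0 = $10,775.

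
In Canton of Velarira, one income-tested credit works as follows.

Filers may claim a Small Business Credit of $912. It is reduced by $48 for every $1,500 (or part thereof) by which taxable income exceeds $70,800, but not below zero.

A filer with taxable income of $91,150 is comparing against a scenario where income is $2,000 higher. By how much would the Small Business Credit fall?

At $91,150 — income exceeds $70,800 by $20,350, which is 14 full-or-partial $1,500 increments; reduction = 14 × $48 = $672, leaving $240.
At $93,150 — income exceeds $70,800 by $22,350, which is 15 full-or-partial $1,500 increments; reduction = 15 × $48 = $720, leaving $192.
Lost: $240 − $192 = $48.

$48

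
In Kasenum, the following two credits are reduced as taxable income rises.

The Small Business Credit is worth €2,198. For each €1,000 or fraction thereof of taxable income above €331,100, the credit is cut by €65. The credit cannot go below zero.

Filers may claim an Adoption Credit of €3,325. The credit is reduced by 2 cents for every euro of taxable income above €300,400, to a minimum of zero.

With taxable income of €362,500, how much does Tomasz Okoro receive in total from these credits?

Small Business Credit: income exceeds €331,100 by €31,400, which is 32 full-or-partial €1,000 increments; reduction = 32 × €65 = €2,080, leaving €118.
Adoption Credit: 2% of the €62,100 excess over €300,400 is €1,242; credit = €3,325 − €1,242 = €2,083.
Total: €118 + €2,083 = €2,201.

€2,201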